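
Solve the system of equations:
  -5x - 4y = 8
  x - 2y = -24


Using Cramer's rule:
Determinant D = (-5)(-2) - (1)(-4) = 10 + 4 = 14
Dx = (8)(-2) - (-24)(-4) = -16 - 96 = -112
Dy = (-5)(-24) - (1)(8) = 120 - 8 = 112
x = Dx/D = -112/14 = -8
y = Dy/D = 112/14 = 8

x = -8, y = 8


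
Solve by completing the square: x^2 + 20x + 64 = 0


Start: x^2 + 20x + 64 = 0
Move constant: x^2 + 20x = -64
Half of 20 is 10, squared is 100
Add 100 to both sides: x^2 + 20x + 100 = 36
(x + 10)^2 = 36
x + 10 = ±6
x = -10 + 6 = -4 or x = -10 - 6 = -16

x = -16, x = -4


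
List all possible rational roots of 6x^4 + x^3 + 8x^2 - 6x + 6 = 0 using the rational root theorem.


Rational root theorem: possible roots are ±p/q where:
  p divides the constant term (6): p ∈ {1, 2, 3, 6}
  q divides the leading coefficient (6): q ∈ {1, 2, 3, 6}

All possible rational roots: -6, -3, -2, -3/2, -1, -2/3, -1/2, -1/3, -1/6, 1/6, 1/3, 1/2, 2/3, 1, 3/2, 2, 3, 6

-6, -3, -2, -3/2, -1, -2/3, -1/2, -1/3, -1/6, 1/6, 1/3, 1/2, 2/3, 1, 3/2, 2, 3, 6


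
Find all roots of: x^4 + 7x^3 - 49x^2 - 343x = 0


The constant term is 0, so x = 0 is a root. Factor out x:
  x^3 + 7x^2 - 49x - 343 = 0
Let p(x) = x^3 + 7x^2 - 49x - 343. By the rational root theorem (leading coefficient 1), any rational root is an integer divisor of 343: try ±1, ±2, ... in turn.
Test x = 1: value = -384 ≠ 0.
Test x = -1: value = -288 ≠ 0.
Test x = 7: value = 0 ✓, so (x - 7) is a factor.
Synthetic division by (x - 7): bring down 1; 1(7) + 7 = 14; 14(7) - 49 = 49; 49(7) - 343 = 0 → quotient x^2 + 14x + 49, remainder 0.
Solve the quadratic x^2 + 14x + 49 = 0: discriminant = 14^2 - 4(1)(49) = 196 - 196 = 0.
Discriminant = 0, so a double root: x = -14/2 = -7.
Collecting all roots found:

x = -7 (multiplicity 2), x = 0, x = 7


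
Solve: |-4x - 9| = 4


An absolute value equation |expr| = 4 gives two cases:
Case 1: -4x - 9 = 4
  -4x = 13, so x = -13/4
Case 2: -4x - 9 = -4
  -4x = 5, so x = -5/4

x = -13/4, x = -5/4


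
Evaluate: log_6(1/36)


We need the exponent such that 6^? = 1/36
6^(-2) = 1/6^2 = 1/36
Therefore log_6(1/36) = -2

-2


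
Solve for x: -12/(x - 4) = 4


Multiply both sides by (x - 4): -12 = 4(x - 4)
Distribute: -12 = 4x - 16
4x = -12 + 16 = 4
x = 1

x = 1


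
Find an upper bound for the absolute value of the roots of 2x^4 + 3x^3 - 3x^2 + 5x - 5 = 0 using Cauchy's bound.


Cauchy's bound: all roots r satisfy |r| <= 1 + max(|a_i/a_n|) for i = 0,...,n-1
where a_n is the leading coefficient.

Coefficients: [2, 3, -3, 5, -5]
Leading coefficient a_n = 2
Ratios |a_i/a_n|: 3/2, 3/2, 5/2, 5/2
Maximum ratio: 5/2
Cauchy's bound: |r| <= 1 + 5/2 = 7/2

Upper bound = 7/2


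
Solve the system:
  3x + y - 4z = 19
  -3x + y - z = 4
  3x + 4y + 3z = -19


Using Cramer's rule. Expand each determinant along the first row.
D  = 3*[1*3 - (-1)*4] - 1*[(-3)*3 - (-1)*3] + (-4)*[(-3)*4 - 1*3]
  = 3*(7) - 1*(-6) + (-4)*(-15) = 87
Dx = 19*[1*3 - (-1)*4] - 1*[4*3 - (-1)*(-19)] + (-4)*[4*4 - 1*(-19)]
  = 19*(7) - 1*(-7) + (-4)*(35) = 0
Dy = 3*[4*3 - (-1)*(-19)] - 19*[(-3)*3 - (-1)*3] + (-4)*[(-3)*(-19) - 4*3]
  = 3*(-7) - 19*(-6) + (-4)*(45) = -87
Dz = 3*[1*(-19) - 4*4] - 1*[(-3)*(-19) - 4*3] + 19*[(-3)*4 - 1*3]
  = 3*(-35) - 1*(45) + 19*(-15) = -435
x = Dx/D = 0/87 = 0, y = Dy/D = -87/87 = -1, z = Dz/D = -435/87 = -5
Check eq1: (3)(0) + (1)(-1) + (-4)(-5) = 19 = 19 ✓
Check eq2: (-3)(0) + (1)(-1) + (-1)(-5) = 4 = 4 ✓
Check eq3: (3)(0) + (4)(-1) + (3)(-5) = -19 = -19 ✓

x = 0, y = -1, z = -5


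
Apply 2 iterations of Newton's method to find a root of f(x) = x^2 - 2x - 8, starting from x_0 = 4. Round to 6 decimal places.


Newton's method: x_(n+1) = x_n - f(x_n)/f'(x_n)
f(x) = x^2 - 2x - 8
f'(x) = 2x - 2

Iteration 1:
  f(4.000000) = 0.000000
  f'(4.000000) = 6.000000
  x_1 = 4.000000 - (0.000000)/(6.000000) = 4.000000

Iteration 2:
  f(4.000000) = 0.000000
  f'(4.000000) = 6.000000
  x_2 = 4.000000 - (0.000000)/(6.000000) = 4.000000

x_2 = 4.000000


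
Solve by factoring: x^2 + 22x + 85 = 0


We need two numbers that multiply to 85 and add to 22.
Those numbers are 17 and 5 (since 17 * 5 = 85 and 17 + 5 = 22).
So x^2 + 22x + 85 = (x + 17)(x + 5) = 0
Setting each factor to zero: x = -17 or x = -5

x = -17, x = -5


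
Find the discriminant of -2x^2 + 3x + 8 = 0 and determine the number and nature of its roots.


For ax^2 + bx + c = 0, discriminant D = b^2 - 4ac
Here a = -2, b = 3, c = 8
D = (3)^2 - 4(-2)(8) = 9 + 64 = 73

D = 73 > 0 but not a perfect square
The equation has 2 distinct real irrational roots.

Discriminant = 73, 2 distinct real irrational roots


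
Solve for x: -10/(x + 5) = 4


Multiply both sides by (x + 5): -10 = 4(x + 5)
Distribute: -10 = 4x + 20
4x = -10 - 20 = -30
x = -15/2

x = -15/2


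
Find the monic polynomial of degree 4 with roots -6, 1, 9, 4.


A monic polynomial with roots -6, 1, 9, 4 is:
p(x) = (x + 6)(x - 1)(x - 9)(x - 4)
After multiplying by (x + 6): x + 6
After multiplying by (x - 1): x^2 + 5x - 6
After multiplying by (x - 9): x^3 - 4x^2 - 51x + 54
After multiplying by (x - 4): x^4 - 8x^3 - 35x^2 + 258x - 216

x^4 - 8x^3 - 35x^2 + 258x - 216


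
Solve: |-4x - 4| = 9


An absolute value equation |expr| = 9 gives two cases:
Case 1: -4x - 4 = 9
  -4x = 13, so x = -13/4
Case 2: -4x - 4 = -9
  -4x = -5, so x = 5/4

x = -13/4, x = 5/4


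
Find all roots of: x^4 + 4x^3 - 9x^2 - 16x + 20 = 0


Let p(x) = x^4 + 4x^3 - 9x^2 - 16x + 20. By the rational root theorem (leading coefficient 1), any rational root is an integer divisor of 20: try ±1, ±2, ... in turn.
Test x = 1: value = 0 ✓, so (x - 1) is a factor.
Synthetic division by (x - 1): bring down 1; 1(1) + 4 = 5; 5(1) - 9 = -4; (-4)(1) - 16 = -20; (-20)(1) + 20 = 0 → quotient x^3 + 5x^2 - 4x - 20, remainder 0.
Continue with the quotient x^3 + 5x^2 - 4x - 20 (candidates must divide 20; re-test x = 1 first in case it repeats).
Test x = 1: value = -18 ≠ 0.
Test x = -1: value = -12 ≠ 0.
Test x = 2: value = 0 ✓, so (x - 2) is a factor.
Synthetic division by (x - 2): bring down 1; 1(2) + 5 = 7; 7(2) - 4 = 10; 10(2) - 20 = 0 → quotient x^2 + 7x + 10, remainder 0.
Solve the quadratic x^2 + 7x + 10 = 0: discriminant = 7^2 - 4(1)(10) = 49 - 40 = 9.
sqrt(9) = 3, so x = (-7 ± 3)/2: x = -2 or x = -5.
Collecting all roots found:

x = -5, x = -2, x = 1, x = 2


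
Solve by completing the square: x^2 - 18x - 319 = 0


Start: x^2 - 18x - 319 = 0
Move constant: x^2 - 18x = 319
Half of -18 is -9, squared is 81
Add 81 to both sides: x^2 - 18x + 81 = 400
(x - 9)^2 = 400
x - 9 = ±20
x = 9 + 20 = 29 or x = 9 - 20 = -11

x = -11, x = 29


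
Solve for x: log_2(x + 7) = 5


Convert to exponential form: x + 7 = 2^5 = 32
x = 32 - 7 = 25
Check: log_2(25 + 7) = log_2(32) = log_2(32) = 5 ✓

x = 25


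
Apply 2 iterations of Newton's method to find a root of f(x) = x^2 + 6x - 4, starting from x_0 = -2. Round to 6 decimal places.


Newton's method: x_(n+1) = x_n - f(x_n)/f'(x_n)
f(x) = x^2 + 6x - 4
f'(x) = 2x + 6

Iteration 1:
  f(-2.000000) = -12.000000
  f'(-2.000000) = 2.000000
  x_1 = -2.000000 - (-12.000000)/(2.000000) = 4.000000

Iteration 2:
  f(4.000000) = 36.000000
  f'(4.000000) = 14.000000
  x_2 = 4.000000 - (36.000000)/(14.000000) = 1.428571

x_2 = 1.428571


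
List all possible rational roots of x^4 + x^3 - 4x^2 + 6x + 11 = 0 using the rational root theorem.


Rational root theorem: possible roots are ±p/q where:
  p divides the constant term (11): p ∈ {1, 11}
  q divides the leading coefficient (1): q ∈ {1}

All possible rational roots: -11, -1, 1, 11

-11, -1, 1, 11


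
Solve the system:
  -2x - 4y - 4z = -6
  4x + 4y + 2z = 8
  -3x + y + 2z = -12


Using Cramer's rule. Expand each determinant along the first row.
D  = (-2)*[4*2 - 2*1] - (-4)*[4*2 - 2*(-3)] + (-4)*[4*1 - 4*(-3)]
  = (-2)*(6) - (-4)*(14) + (-4)*(16) = -20
Dx = (-6)*[4*2 - 2*1] - (-4)*[8*2 - 2*(-12)] + (-4)*[8*1 - 4*(-12)]
  = (-6)*(6) - (-4)*(40) + (-4)*(56) = -100
Dy = (-2)*[8*2 - 2*(-12)] - (-6)*[4*2 - 2*(-3)] + (-4)*[4*(-12) - 8*(-3)]
  = (-2)*(40) - (-6)*(14) + (-4)*(-24) = 100
Dz = (-2)*[4*(-12) - 8*1] - (-4)*[4*(-12) - 8*(-3)] + (-6)*[4*1 - 4*(-3)]
  = (-2)*(-56) - (-4)*(-24) + (-6)*(16) = -80
x = Dx/D = -100/-20 = 5, y = Dy/D = 100/-20 = -5, z = Dz/D = -80/-20 = 4
Check eq1: (-2)(5) + (-4)(-5) + (-4)(4) = -6 = -6 ✓
Check eq2: (4)(5) + (4)(-5) + (2)(4) = 8 = 8 ✓
Check eq3: (-3)(5) + (1)(-5) + (2)(4) = -12 = -12 ✓

x = 5, y = -5, z = 4


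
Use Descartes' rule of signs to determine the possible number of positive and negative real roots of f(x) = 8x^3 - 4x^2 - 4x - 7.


Descartes' rule of signs:

For positive roots, count sign changes in f(x) = 8x^3 - 4x^2 - 4x - 7:
Signs of coefficients: +, -, -, -
Number of sign changes: 1
Possible positive real roots: 1

For negative roots, examine f(-x) = -8x^3 - 4x^2 + 4x - 7:
Signs of coefficients: -, -, +, -
Number of sign changes: 2
Possible negative real roots: 2, 0

Positive roots: 1; Negative roots: 2 or 0


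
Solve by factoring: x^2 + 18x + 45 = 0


We need two numbers that multiply to 45 and add to 18.
Those numbers are 15 and 3 (since 15 * 3 = 45 and 15 + 3 = 18).
So x^2 + 18x + 45 = (x + 15)(x + 3) = 0
Setting each factor to zero: x = -15 or x = -3

x = -15, x = -3


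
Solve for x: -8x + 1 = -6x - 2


Starting with: -8x + 1 = -6x - 2
Move all x terms to left: (-8 + 6)x = -2 - 1
Simplify: -2x = -3
Divide both sides by -2: x = 3/2

x = 3/2


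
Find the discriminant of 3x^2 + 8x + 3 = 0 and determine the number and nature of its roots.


For ax^2 + bx + c = 0, discriminant D = b^2 - 4ac
Here a = 3, b = 8, c = 3
D = (8)^2 - 4(3)(3) = 64 - 36 = 28

D = 28 > 0 but not a perfect square
The equation has 2 distinct real irrational roots.

Discriminant = 28, 2 distinct real irrational roots


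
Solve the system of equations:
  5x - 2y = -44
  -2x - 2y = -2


Using Cramer's rule:
Determinant D = (5)(-2) - (-2)(-2) = -10 - 4 = -14
Dx = (-44)(-2) - (-2)(-2) = 88 - 4 = 84
Dy = (5)(-2) - (-2)(-44) = -10 - 88 = -98
x = Dx/D = 84/-14 = -6
y = Dy/D = -98/-14 = 7

x = -6, y = 7


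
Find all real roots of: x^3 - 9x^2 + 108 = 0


Let p(x) = x^3 - 9x^2 + 108. By the rational root theorem (leading coefficient 1), any rational root is an integer divisor of 108: try ±1, ±2, ... in turn.
Test x = 1: value = 100 ≠ 0.
Test x = -1: value = 98 ≠ 0.
Test x = 2: value = 80 ≠ 0.
Test x = -2: value = 64 ≠ 0.
Test x = 3: value = 54 ≠ 0.
Test x = -3: value = 0 ✓, so (x + 3) is a factor.
Synthetic division by (x + 3): bring down 1; 1(-3) - 9 = -12; (-12)(-3) + 0 = 36; 36(-3) + 108 = 0 → quotient x^2 - 12x + 36, remainder 0.
Solve the quadratic x^2 - 12x + 36 = 0: discriminant = (-12)^2 - 4(1)(36) = 144 - 144 = 0.
Discriminant = 0, so a double root: x = 12/2 = 6.

x = -3, x = 6 (multiplicity 2)


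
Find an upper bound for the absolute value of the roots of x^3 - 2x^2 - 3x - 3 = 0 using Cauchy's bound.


Cauchy's bound: all roots r satisfy |r| <= 1 + max(|a_i/a_n|) for i = 0,...,n-1
where a_n is the leading coefficient.

Coefficients: [1, -2, -3, -3]
Leading coefficient a_n = 1
Ratios |a_i/a_n|: 2, 3, 3
Maximum ratio: 3
Cauchy's bound: |r| <= 1 + 3 = 4

Upper bound = 4


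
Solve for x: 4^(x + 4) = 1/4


Express both sides with the same base.
1/4 = 4^(-1)
Since the bases match, equate exponents: x + 4 = -1
So x = -1 - (4) = -5

x = -5


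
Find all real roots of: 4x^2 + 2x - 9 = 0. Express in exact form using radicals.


Using the quadratic formula: x = (-b ± sqrt(b^2 - 4ac)) / (2a)
Here a = 4, b = 2, c = -9
Discriminant = b^2 - 4ac = 2^2 - 4(4)(-9) = 4 + 144 = 148
Since discriminant = 148 > 0, there are two real roots.
x = (-2 ± 2*sqrt(37)) / 8
Simplifying: x = (-1 ± sqrt(37)) / 4
Numerically: x ≈ 1.2707 or x ≈ -1.7707

x = (-1 + sqrt(37)) / 4 or x = (-1 - sqrt(37)) / 4


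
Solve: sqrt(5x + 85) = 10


Square both sides: 5x + 85 = 10^2 = 100
5x = 100 - 85 = 15
x = 3
Check: sqrt(5*3 + 85) = sqrt(100) = 10 ✓

x = 3


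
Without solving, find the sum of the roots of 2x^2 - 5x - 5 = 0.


By Vieta's formulas for ax^2 + bx + c = 0:
  Sum of roots = -b/a
  Product of roots = c/a

Here a = 2, b = -5, c = -5
Sum = -(-5)/2 = 5/2
Product = -5/2 = -5/2

Sum = 5/2


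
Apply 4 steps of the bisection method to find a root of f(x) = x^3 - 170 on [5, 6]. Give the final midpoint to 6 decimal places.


f(x) = x^3 - 170
f(5) = -45 < 0
f(6) = 46 > 0

Step 1: midpoint = (5.000000 + 6.000000)/2 = 5.500000
  f(5.500000) = -3.625000
  f(mid) < 0, so root is in [5.500000, 6.000000]

Step 2: midpoint = (5.500000 + 6.000000)/2 = 5.750000
  f(5.750000) = 20.109375
  f(mid) > 0, so root is in [5.500000, 5.750000]

Step 3: midpoint = (5.500000 + 5.750000)/2 = 5.625000
  f(5.625000) = 7.978516
  f(mid) > 0, so root is in [5.500000, 5.625000]

Step 4: midpoint = (5.500000 + 5.625000)/2 = 5.562500
  f(5.562500) = 2.111572
  f(mid) > 0, so root is in [5.500000, 5.562500]

midpoint = 5.562500


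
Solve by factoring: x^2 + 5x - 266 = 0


We need two numbers that multiply to -266 and add to 5.
Those numbers are 19 and -14 (since 19 * (-14) = -266 and 19 + (-14) = 5).
So x^2 + 5x - 266 = (x + 19)(x - 14) = 0
Setting each factor to zero: x = -19 or x = 14

x = -19, x = 14


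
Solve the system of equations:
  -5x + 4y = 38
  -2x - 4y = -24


Using Cramer's rule:
Determinant D = (-5)(-4) - (-2)(4) = 20 + 8 = 28
Dx = (38)(-4) - (-24)(4) = -152 + 96 = -56
Dy = (-5)(-24) - (-2)(38) = 120 + 76 = 196
x = Dx/D = -56/28 = -2
y = Dy/D = 196/28 = 7

x = -2, y = 7


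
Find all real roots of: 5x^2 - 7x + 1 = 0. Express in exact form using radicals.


Using the quadratic formula: x = (-b ± sqrt(b^2 - 4ac)) / (2a)
Here a = 5, b = -7, c = 1
Discriminant = b^2 - 4ac = (-7)^2 - 4(5)(1) = 49 - 20 = 29
Since discriminant = 29 > 0, there are two real roots.
x = (7 ± sqrt(29)) / 10
Numerically: x ≈ 1.2385 or x ≈ 0.1615

x = (7 + sqrt(29)) / 10 or x = (7 - sqrt(29)) / 10


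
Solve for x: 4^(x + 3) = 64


Express both sides with the same base.
64 = 4^3
Since the bases match, equate exponents: x + 3 = 3
So x = 3 - (3) = 0

x = 0


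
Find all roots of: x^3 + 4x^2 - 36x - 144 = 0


Let p(x) = x^3 + 4x^2 - 36x - 144. By the rational root theorem (leading coefficient 1), any rational root is an integer divisor of 144: try ±1, ±2, ... in turn.
Test x = 1: value = -175 ≠ 0.
Test x = -1: value = -105 ≠ 0.
Test x = 2: value = -192 ≠ 0.
Test x = -2: value = -64 ≠ 0.
Test x = 3: value = -189 ≠ 0.
Test x = -3: value = -27 ≠ 0.
Test x = 4: value = -160 ≠ 0.
Test x = -4: value = 0 ✓, so (x + 4) is a factor.
Synthetic division by (x + 4): bring down 1; 1(-4) + 4 = 0; 0(-4) - 36 = -36; (-36)(-4) - 144 = 0 → quotient x^2 - 36, remainder 0.
Solve the quadratic x^2 - 36 = 0: discriminant = 0^2 - 4(1)(-36) = 0 + 144 = 144.
sqrt(144) = 12, so x = (0 ± 12)/2: x = 6 or x = -6.
Collecting all roots found:

x = -6, x = -4, x = 6


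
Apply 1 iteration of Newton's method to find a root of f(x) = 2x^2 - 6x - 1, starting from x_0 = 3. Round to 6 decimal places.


Newton's method: x_(n+1) = x_n - f(x_n)/f'(x_n)
f(x) = 2x^2 - 6x - 1
f'(x) = 4x - 6

Iteration 1:
  f(3.000000) = -1.000000
  f'(3.000000) = 6.000000
  x_1 = 3.000000 - (-1.000000)/(6.000000) = 3.166667

x_1 = 3.166667


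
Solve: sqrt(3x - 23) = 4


Square both sides: 3x - 23 = 4^2 = 16
3x = 16 + 23 = 39
x = 13
Check: sqrt(3*13 - 23) = sqrt(16) = 4 ✓

x = 13


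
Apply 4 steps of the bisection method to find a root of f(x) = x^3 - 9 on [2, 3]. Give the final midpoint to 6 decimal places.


f(x) = x^3 - 9
f(2) = -1 < 0
f(3) = 18 > 0

Step 1: midpoint = (2.000000 + 3.000000)/2 = 2.500000
  f(2.500000) = 6.625000
  f(mid) > 0, so root is in [2.000000, 2.500000]

Step 2: midpoint = (2.000000 + 2.500000)/2 = 2.250000
  f(2.250000) = 2.390625
  f(mid) > 0, so root is in [2.000000, 2.250000]

Step 3: midpoint = (2.000000 + 2.250000)/2 = 2.125000
  f(2.125000) = 0.595703
  f(mid) > 0, so root is in [2.000000, 2.125000]

Step 4: midpoint = (2.000000 + 2.125000)/2 = 2.062500
  f(2.062500) = -0.226318
  f(mid) < 0, so root is in [2.062500, 2.125000]

midpoint = 2.062500


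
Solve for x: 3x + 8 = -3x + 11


Starting with: 3x + 8 = -3x + 11
Move all x terms to left: (3 + 3)x = 11 - 8
Simplify: 6x = 3
Divide both sides by 6: x = 1/2

x = 1/2


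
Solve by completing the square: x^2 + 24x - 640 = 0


Start: x^2 + 24x - 640 = 0
Move constant: x^2 + 24x = 640
Half of 24 is 12, squared is 144
Add 144 to both sides: x^2 + 24x + 144 = 784
(x + 12)^2 = 784
x + 12 = ±28
x = -12 + 28 = 16 or x = -12 - 28 = -40

x = -40, x = 16


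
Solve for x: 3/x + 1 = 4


Subtract 1 from both sides: 3/x = 3
Multiply both sides by x: 3 = 3 * x
Divide by 3: x = 1

x = 1


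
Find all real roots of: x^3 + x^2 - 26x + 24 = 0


Let p(x) = x^3 + x^2 - 26x + 24. By the rational root theorem (leading coefficient 1), any rational root is an integer divisor of 24: try ±1, ±2, ... in turn.
Test x = 1: value = 0 ✓, so (x - 1) is a factor.
Synthetic division by (x - 1): bring down 1; 1(1) + 1 = 2; 2(1) - 26 = -24; (-24)(1) + 24 = 0 → quotient x^2 + 2x - 24, remainder 0.
Solve the quadratic x^2 + 2x - 24 = 0: discriminant = 2^2 - 4(1)(-24) = 4 + 96 = 100.
sqrt(100) = 10, so x = (-2 ± 10)/2: x = 4 or x = -6.

x = -6, x = 1, x = 4


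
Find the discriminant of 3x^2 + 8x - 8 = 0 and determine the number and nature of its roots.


For ax^2 + bx + c = 0, discriminant D = b^2 - 4ac
Here a = 3, b = 8, c = -8
D = (8)^2 - 4(3)(-8) = 64 + 96 = 160

D = 160 > 0 but not a perfect square
The equation has 2 distinct real irrational roots.

Discriminant = 160, 2 distinct real irrational roots


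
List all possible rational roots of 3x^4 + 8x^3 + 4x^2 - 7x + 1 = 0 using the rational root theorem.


Rational root theorem: possible roots are ±p/q where:
  p divides the constant term (1): p ∈ {1}
  q divides the leading coefficient (3): q ∈ {1, 3}

All possible rational roots: -1, -1/3, 1/3, 1

-1, -1/3, 1/3, 1


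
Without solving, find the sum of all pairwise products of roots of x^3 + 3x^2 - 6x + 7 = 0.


By Vieta's formulas for x^3 + bx^2 + cx + d = 0:
  r1 + r2 + r3 = -b/a = -3
  r1*r2 + r1*r3 + r2*r3 = c/a = -6
  r1*r2*r3 = -d/a = -7


Sum of pairwise products = -6


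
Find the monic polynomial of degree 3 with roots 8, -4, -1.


A monic polynomial with roots 8, -4, -1 is:
p(x) = (x - 8)(x + 4)(x + 1)
After multiplying by (x - 8): x - 8
After multiplying by (x + 4): x^2 - 4x - 32
After multiplying by (x + 1): x^3 - 3x^2 - 36x - 32

x^3 - 3x^2 - 36x - 32


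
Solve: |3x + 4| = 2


An absolute value equation |expr| = 2 gives two cases:
Case 1: 3x + 4 = 2
  3x = -2, so x = -2/3
Case 2: 3x + 4 = -2
  3x = -6, so x = -2

x = -2, x = -2/3


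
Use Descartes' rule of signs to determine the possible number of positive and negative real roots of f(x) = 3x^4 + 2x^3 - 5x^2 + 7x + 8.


Descartes' rule of signs:

For positive roots, count sign changes in f(x) = 3x^4 + 2x^3 - 5x^2 + 7x + 8:
Signs of coefficients: +, +, -, +, +
Number of sign changes: 2
Possible positive real roots: 2, 0

For negative roots, examine f(-x) = 3x^4 - 2x^3 - 5x^2 - 7x + 8:
Signs of coefficients: +, -, -, -, +
Number of sign changes: 2
Possible negative real roots: 2, 0

Positive roots: 2 or 0; Negative roots: 2 or 0


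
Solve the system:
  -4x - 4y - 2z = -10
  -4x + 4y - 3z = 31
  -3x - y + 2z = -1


Using Cramer's rule. Expand each determinant along the first row.
D  = (-4)*[4*2 - (-3)*(-1)] - (-4)*[(-4)*2 - (-3)*(-3)] + (-2)*[(-4)*(-1) - 4*(-3)]
  = (-4)*(5) - (-4)*(-17) + (-2)*(16) = -120
Dx = (-10)*[4*2 - (-3)*(-1)] - (-4)*[31*2 - (-3)*(-1)] + (-2)*[31*(-1) - 4*(-1)]
  = (-10)*(5) - (-4)*(59) + (-2)*(-27) = 240
Dy = (-4)*[31*2 - (-3)*(-1)] - (-10)*[(-4)*2 - (-3)*(-3)] + (-2)*[(-4)*(-1) - 31*(-3)]
  = (-4)*(59) - (-10)*(-17) + (-2)*(97) = -600
Dz = (-4)*[4*(-1) - 31*(-1)] - (-4)*[(-4)*(-1) - 31*(-3)] + (-10)*[(-4)*(-1) - 4*(-3)]
  = (-4)*(27) - (-4)*(97) + (-10)*(16) = 120
x = Dx/D = 240/-120 = -2, y = Dy/D = -600/-120 = 5, z = Dz/D = 120/-120 = -1
Check eq1: (-4)(-2) + (-4)(5) + (-2)(-1) = -10 = -10 ✓
Check eq2: (-4)(-2) + (4)(5) + (-3)(-1) = 31 = 31 ✓
Check eq3: (-3)(-2) + (-1)(5) + (2)(-1) = -1 = -1 ✓

x = -2, y = 5, z = -1


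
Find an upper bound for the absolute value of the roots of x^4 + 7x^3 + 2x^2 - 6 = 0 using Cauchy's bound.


Cauchy's bound: all roots r satisfy |r| <= 1 + max(|a_i/a_n|) for i = 0,...,n-1
where a_n is the leading coefficient.

Coefficients: [1, 7, 2, 0, -6]
Leading coefficient a_n = 1
Ratios |a_i/a_n|: 7, 2, 0, 6
Maximum ratio: 7
Cauchy's bound: |r| <= 1 + 7 = 8

Upper bound = 8


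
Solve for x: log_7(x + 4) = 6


Convert to exponential form: x + 4 = 7^6 = 117649
x = 117649 - 4 = 117645
Check: log_7(117645 + 4) = log_7(117649) = log_7(117649) = 6 ✓

x = 117645


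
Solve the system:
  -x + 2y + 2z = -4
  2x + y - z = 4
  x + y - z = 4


Using Cramer's rule. Expand each determinant along the first row.
D  = (-1)*[1*(-1) - (-1)*1] - 2*[2*(-1) - (-1)*1] + 2*[2*1 - 1*1]
  = (-1)*(0) - 2*(-1) + 2*(1) = 4
Dx = (-4)*[1*(-1) - (-1)*1] - 2*[4*(-1) - (-1)*4] + 2*[4*1 - 1*4]
  = (-4)*(0) - 2*(0) + 2*(0) = 0
Dy = (-1)*[4*(-1) - (-1)*4] - (-4)*[2*(-1) - (-1)*1] + 2*[2*4 - 4*1]
  = (-1)*(0) - (-4)*(-1) + 2*(4) = 4
Dz = (-1)*[1*4 - 4*1] - 2*[2*4 - 4*1] + (-4)*[2*1 - 1*1]
  = (-1)*(0) - 2*(4) + (-4)*(1) = -12
x = Dx/D = 0/4 = 0, y = Dy/D = 4/4 = 1, z = Dz/D = -12/4 = -3
Check eq1: (-1)(0) + (2)(1) + (2)(-3) = -4 = -4 ✓
Check eq2: (2)(0) + (1)(1) + (-1)(-3) = 4 = 4 ✓
Check eq3: (1)(0) + (1)(1) + (-1)(-3) = 4 = 4 ✓

x = 0, y = 1, z = -3


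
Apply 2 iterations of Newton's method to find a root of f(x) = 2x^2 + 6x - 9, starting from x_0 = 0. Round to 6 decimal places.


Newton's method: x_(n+1) = x_n - f(x_n)/f'(x_n)
f(x) = 2x^2 + 6x - 9
f'(x) = 4x + 6

Iteration 1:
  f(0.000000) = -9.000000
  f'(0.000000) = 6.000000
  x_1 = 0.000000 - (-9.000000)/(6.000000) = 1.500000

Iteration 2:
  f(1.500000) = 4.500000
  f'(1.500000) = 12.000000
  x_2 = 1.500000 - (4.500000)/(12.000000) = 1.125000

x_2 = 1.125000


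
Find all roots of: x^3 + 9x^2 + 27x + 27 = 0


Let p(x) = x^3 + 9x^2 + 27x + 27. By the rational root theorem (leading coefficient 1), any rational root is an integer divisor of 27: try ±1, ±2, ... in turn.
Test x = 1: value = 64 ≠ 0.
Test x = -1: value = 8 ≠ 0.
Test x = 3: value = 216 ≠ 0.
Test x = -3: value = 0 ✓, so (x + 3) is a factor.
Synthetic division by (x + 3): bring down 1; 1(-3) + 9 = 6; 6(-3) + 27 = 9; 9(-3) + 27 = 0 → quotient x^2 + 6x + 9, remainder 0.
Solve the quadratic x^2 + 6x + 9 = 0: discriminant = 6^2 - 4(1)(9) = 36 - 36 = 0.
Discriminant = 0, so a double root: x = -6/2 = -3.
Collecting all roots found:

x = -3 (multiplicity 3)


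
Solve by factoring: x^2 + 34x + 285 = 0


We need two numbers that multiply to 285 and add to 34.
Those numbers are 19 and 15 (since 19 * 15 = 285 and 19 + 15 = 34).
So x^2 + 34x + 285 = (x + 19)(x + 15) = 0
Setting each factor to zero: x = -19 or x = -15

x = -19, x = -15


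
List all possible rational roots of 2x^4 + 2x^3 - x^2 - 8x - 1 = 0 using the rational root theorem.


Rational root theorem: possible roots are ±p/q where:
  p divides the constant term (-1): p ∈ {1}
  q divides the leading coefficient (2): q ∈ {1, 2}

All possible rational roots: -1, -1/2, 1/2, 1

-1, -1/2, 1/2, 1


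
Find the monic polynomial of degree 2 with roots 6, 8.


A monic polynomial with roots 6, 8 is:
p(x) = (x - 6)(x - 8)
After multiplying by (x - 6): x - 6
After multiplying by (x - 8): x^2 - 14x + 48

x^2 - 14x + 48


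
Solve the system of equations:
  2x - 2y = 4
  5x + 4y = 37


Using Cramer's rule:
Determinant D = (2)(4) - (5)(-2) = 8 + 10 = 18
Dx = (4)(4) - (37)(-2) = 16 + 74 = 90
Dy = (2)(37) - (5)(4) = 74 - 20 = 54
x = Dx/D = 90/18 = 5
y = Dy/D = 54/18 = 3

x = 5, y = 3


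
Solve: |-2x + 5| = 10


An absolute value equation |expr| = 10 gives two cases:
Case 1: -2x + 5 = 10
  -2x = 5, so x = -5/2
Case 2: -2x + 5 = -10
  -2x = -15, so x = 15/2

x = -5/2, x = 15/2


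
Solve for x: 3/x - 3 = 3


Subtract -3 from both sides: 3/x = 6
Multiply both sides by x: 3 = 6 * x
Divide by 6: x = 1/2

x = 1/2


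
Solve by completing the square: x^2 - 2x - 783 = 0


Start: x^2 - 2x - 783 = 0
Move constant: x^2 - 2x = 783
Half of -2 is -1, squared is 1
Add 1 to both sides: x^2 - 2x + 1 = 784
(x - 1)^2 = 784
x - 1 = ±28
x = 1 + 28 = 29 or x = 1 - 28 = -27

x = -27, x = 29


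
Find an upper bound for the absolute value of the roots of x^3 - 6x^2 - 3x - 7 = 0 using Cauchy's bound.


Cauchy's bound: all roots r satisfy |r| <= 1 + max(|a_i/a_n|) for i = 0,...,n-1
where a_n is the leading coefficient.

Coefficients: [1, -6, -3, -7]
Leading coefficient a_n = 1
Ratios |a_i/a_n|: 6, 3, 7
Maximum ratio: 7
Cauchy's bound: |r| <= 1 + 7 = 8

Upper bound = 8


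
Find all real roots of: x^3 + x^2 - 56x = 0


The constant term is 0, so x = 0 is a root. Factor out x:
  x(x^2 + x - 56) = 0
Solve the quadratic x^2 + x - 56 = 0: discriminant = 1^2 - 4(1)(-56) = 1 + 224 = 225.
sqrt(225) = 15, so x = (-1 ± 15)/2: x = 7 or x = -8.

x = -8, x = 0, x = 7


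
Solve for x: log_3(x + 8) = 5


Convert to exponential form: x + 8 = 3^5 = 243
x = 243 - 8 = 235
Check: log_3(235 + 8) = log_3(243) = log_3(243) = 5 ✓

x = 235


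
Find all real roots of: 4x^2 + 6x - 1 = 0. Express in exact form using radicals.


Using the quadratic formula: x = (-b ± sqrt(b^2 - 4ac)) / (2a)
Here a = 4, b = 6, c = -1
Discriminant = b^2 - 4ac = 6^2 - 4(4)(-1) = 36 + 16 = 52
Since discriminant = 52 > 0, there are two real roots.
x = (-6 ± 2*sqrt(13)) / 8
Simplifying: x = (-3 ± sqrt(13)) / 4
Numerically: x ≈ 0.1514 or x ≈ -1.6514

x = (-3 + sqrt(13)) / 4 or x = (-3 - sqrt(13)) / 4


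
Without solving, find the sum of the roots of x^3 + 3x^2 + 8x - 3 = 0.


By Vieta's formulas for x^3 + bx^2 + cx + d = 0:
  r1 + r2 + r3 = -b/a = -3
  r1*r2 + r1*r3 + r2*r3 = c/a = 8
  r1*r2*r3 = -d/a = 3


Sum = -3


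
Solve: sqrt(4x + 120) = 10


Square both sides: 4x + 120 = 10^2 = 100
4x = 100 - 120 = -20
x = -5
Check: sqrt(4*(-5) + 120) = sqrt(100) = 10 ✓

x = -5


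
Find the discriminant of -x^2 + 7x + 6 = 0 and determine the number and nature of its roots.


For ax^2 + bx + c = 0, discriminant D = b^2 - 4ac
Here a = -1, b = 7, c = 6
D = (7)^2 - 4(-1)(6) = 49 + 24 = 73

D = 73 > 0 but not a perfect square
The equation has 2 distinct real irrational roots.

Discriminant = 73, 2 distinct real irrational roots


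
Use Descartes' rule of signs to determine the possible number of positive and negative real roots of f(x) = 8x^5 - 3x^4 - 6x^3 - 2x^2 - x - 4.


Descartes' rule of signs:

For positive roots, count sign changes in f(x) = 8x^5 - 3x^4 - 6x^3 - 2x^2 - x - 4:
Signs of coefficients: +, -, -, -, -, -
Number of sign changes: 1
Possible positive real roots: 1

For negative roots, examine f(-x) = -8x^5 - 3x^4 + 6x^3 - 2x^2 + x - 4:
Signs of coefficients: -, -, +, -, +, -
Number of sign changes: 4
Possible negative real roots: 4, 2, 0

Positive roots: 1; Negative roots: 4 or 2 or 0


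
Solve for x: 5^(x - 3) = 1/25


Express both sides with the same base.
1/25 = 5^(-2)
Since the bases match, equate exponents: x - 3 = -2
So x = -2 - (-3) = 1

x = 1


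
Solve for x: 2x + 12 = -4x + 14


Starting with: 2x + 12 = -4x + 14
Move all x terms to left: (2 + 4)x = 14 - 12
Simplify: 6x = 2
Divide both sides by 6: x = 1/3

x = 1/3


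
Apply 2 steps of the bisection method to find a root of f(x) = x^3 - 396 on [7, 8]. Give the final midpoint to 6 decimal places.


f(x) = x^3 - 396
f(7) = -53 < 0
f(8) = 116 > 0

Step 1: midpoint = (7.000000 + 8.000000)/2 = 7.500000
  f(7.500000) = 25.875000
  f(mid) > 0, so root is in [7.000000, 7.500000]

Step 2: midpoint = (7.000000 + 7.500000)/2 = 7.250000
  f(7.250000) = -14.921875
  f(mid) < 0, so root is in [7.250000, 7.500000]

midpoint = 7.250000


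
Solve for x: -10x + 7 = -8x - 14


Starting with: -10x + 7 = -8x - 14
Move all x terms to left: (-10 + 8)x = -14 - 7
Simplify: -2x = -21
Divide both sides by -2: x = 21/2

x = 21/2


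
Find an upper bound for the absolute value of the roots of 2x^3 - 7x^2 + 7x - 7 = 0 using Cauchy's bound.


Cauchy's bound: all roots r satisfy |r| <= 1 + max(|a_i/a_n|) for i = 0,...,n-1
where a_n is the leading coefficient.

Coefficients: [2, -7, 7, -7]
Leading coefficient a_n = 2
Ratios |a_i/a_n|: 7/2, 7/2, 7/2
Maximum ratio: 7/2
Cauchy's bound: |r| <= 1 + 7/2 = 9/2

Upper bound = 9/2


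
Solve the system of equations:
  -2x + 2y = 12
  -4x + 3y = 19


Using Cramer's rule:
Determinant D = (-2)(3) - (-4)(2) = -6 + 8 = 2
Dx = (12)(3) - (19)(2) = 36 - 38 = -2
Dy = (-2)(19) - (-4)(12) = -38 + 48 = 10
x = Dx/D = -2/2 = -1
y = Dy/D = 10/2 = 5

x = -1, y = 5


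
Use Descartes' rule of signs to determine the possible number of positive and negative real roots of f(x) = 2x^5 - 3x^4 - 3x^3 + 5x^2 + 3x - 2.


Descartes' rule of signs:

For positive roots, count sign changes in f(x) = 2x^5 - 3x^4 - 3x^3 + 5x^2 + 3x - 2:
Signs of coefficients: +, -, -, +, +, -
Number of sign changes: 3
Possible positive real roots: 3, 1

For negative roots, examine f(-x) = -2x^5 - 3x^4 + 3x^3 + 5x^2 - 3x - 2:
Signs of coefficients: -, -, +, +, -, -
Number of sign changes: 2
Possible negative real roots: 2, 0

Positive roots: 3 or 1; Negative roots: 2 or 0


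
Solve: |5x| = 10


An absolute value equation |expr| = 10 gives two cases:
Case 1: 5x = 10
  5x = 10, so x = 2
Case 2: 5x = -10
  5x = -10, so x = -2

x = -2, x = 2


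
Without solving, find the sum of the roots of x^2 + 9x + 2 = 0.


By Vieta's formulas for ax^2 + bx + c = 0:
  Sum of roots = -b/a
  Product of roots = c/a

Here a = 1, b = 9, c = 2
Sum = -(9)/1 = -9
Product = 2/1 = 2

Sum = -9


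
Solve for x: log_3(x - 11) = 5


Convert to exponential form: x - 11 = 3^5 = 243
x = 243 + 11 = 254
Check: log_3(254 - 11) = log_3(243) = log_3(243) = 5 ✓

x = 254


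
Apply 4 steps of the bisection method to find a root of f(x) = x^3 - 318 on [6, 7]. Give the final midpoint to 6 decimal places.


f(x) = x^3 - 318
f(6) = -102 < 0
f(7) = 25 > 0

Step 1: midpoint = (6.000000 + 7.000000)/2 = 6.500000
  f(6.500000) = -43.375000
  f(mid) < 0, so root is in [6.500000, 7.000000]

Step 2: midpoint = (6.500000 + 7.000000)/2 = 6.750000
  f(6.750000) = -10.453125
  f(mid) < 0, so root is in [6.750000, 7.000000]

Step 3: midpoint = (6.750000 + 7.000000)/2 = 6.875000
  f(6.875000) = 6.951172
  f(mid) > 0, so root is in [6.750000, 6.875000]

Step 4: midpoint = (6.750000 + 6.875000)/2 = 6.812500
  f(6.812500) = -1.830811
  f(mid) < 0, so root is in [6.812500, 6.875000]

midpoint = 6.812500


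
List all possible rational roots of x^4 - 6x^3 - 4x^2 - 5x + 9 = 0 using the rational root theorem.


Rational root theorem: possible roots are ±p/q where:
  p divides the constant term (9): p ∈ {1, 3, 9}
  q divides the leading coefficient (1): q ∈ {1}

All possible rational roots: -9, -3, -1, 1, 3, 9

-9, -3, -1, 1, 3, 9


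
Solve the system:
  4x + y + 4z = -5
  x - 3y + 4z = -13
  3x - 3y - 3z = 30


Using Cramer's rule. Expand each determinant along the first row.
D  = 4*[(-3)*(-3) - 4*(-3)] - 1*[1*(-3) - 4*3] + 4*[1*(-3) - (-3)*3]
  = 4*(21) - 1*(-15) + 4*(6) = 123
Dx = (-5)*[(-3)*(-3) - 4*(-3)] - 1*[(-13)*(-3) - 4*30] + 4*[(-13)*(-3) - (-3)*30]
  = (-5)*(21) - 1*(-81) + 4*(129) = 492
Dy = 4*[(-13)*(-3) - 4*30] - (-5)*[1*(-3) - 4*3] + 4*[1*30 - (-13)*3]
  = 4*(-81) - (-5)*(-15) + 4*(69) = -123
Dz = 4*[(-3)*30 - (-13)*(-3)] - 1*[1*30 - (-13)*3] + (-5)*[1*(-3) - (-3)*3]
  = 4*(-129) - 1*(69) + (-5)*(6) = -615
x = Dx/D = 492/123 = 4, y = Dy/D = -123/123 = -1, z = Dz/D = -615/123 = -5
Check eq1: (4)(4) + (1)(-1) + (4)(-5) = -5 = -5 ✓
Check eq2: (1)(4) + (-3)(-1) + (4)(-5) = -13 = -13 ✓
Check eq3: (3)(4) + (-3)(-1) + (-3)(-5) = 30 = 30 ✓

x = 4, y = -1, z = -5


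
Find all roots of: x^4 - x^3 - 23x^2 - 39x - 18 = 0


Let p(x) = x^4 - x^3 - 23x^2 - 39x - 18. By the rational root theorem (leading coefficient 1), any rational root is an integer divisor of 18: try ±1, ±2, ... in turn.
Test x = 1: value = -80 ≠ 0.
Test x = -1: value = 0 ✓, so (x + 1) is a factor.
Synthetic division by (x + 1): bring down 1; 1(-1) - 1 = -2; (-2)(-1) - 23 = -21; (-21)(-1) - 39 = -18; (-18)(-1) - 18 = 0 → quotient x^3 - 2x^2 - 21x - 18, remainder 0.
Continue with the quotient x^3 - 2x^2 - 21x - 18 (candidates must divide 18; re-test x = -1 first in case it repeats).
Test x = -1: value = 0 ✓, so (x + 1) is a factor.
Synthetic division by (x + 1): bring down 1; 1(-1) - 2 = -3; (-3)(-1) - 21 = -18; (-18)(-1) - 18 = 0 → quotient x^2 - 3x - 18, remainder 0.
Solve the quadratic x^2 - 3x - 18 = 0: discriminant = (-3)^2 - 4(1)(-18) = 9 + 72 = 81.
sqrt(81) = 9, so x = (3 ± 9)/2: x = 6 or x = -3.
Collecting all roots found:

x = -3, x = -1 (multiplicity 2), x = 6


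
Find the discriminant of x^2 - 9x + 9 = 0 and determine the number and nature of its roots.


For ax^2 + bx + c = 0, discriminant D = b^2 - 4ac
Here a = 1, b = -9, c = 9
D = (-9)^2 - 4(1)(9) = 81 - 36 = 45

D = 45 > 0 but not a perfect square
The equation has 2 distinct real irrational roots.

Discriminant = 45, 2 distinct real irrational roots


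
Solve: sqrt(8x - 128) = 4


Square both sides: 8x - 128 = 4^2 = 16
8x = 16 + 128 = 144
x = 18
Check: sqrt(8*18 - 128) = sqrt(16) = 4 ✓

x = 18


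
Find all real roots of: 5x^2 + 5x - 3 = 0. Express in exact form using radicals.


Using the quadratic formula: x = (-b ± sqrt(b^2 - 4ac)) / (2a)
Here a = 5, b = 5, c = -3
Discriminant = b^2 - 4ac = 5^2 - 4(5)(-3) = 25 + 60 = 85
Since discriminant = 85 > 0, there are two real roots.
x = (-5 ± sqrt(85)) / 10
Numerically: x ≈ 0.4220 or x ≈ -1.4220

x = (-5 + sqrt(85)) / 10 or x = (-5 - sqrt(85)) / 10


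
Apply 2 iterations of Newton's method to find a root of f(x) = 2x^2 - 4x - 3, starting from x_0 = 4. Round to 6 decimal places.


Newton's method: x_(n+1) = x_n - f(x_n)/f'(x_n)
f(x) = 2x^2 - 4x - 3
f'(x) = 4x - 4

Iteration 1:
  f(4.000000) = 13.000000
  f'(4.000000) = 12.000000
  x_1 = 4.000000 - (13.000000)/(12.000000) = 2.916667

Iteration 2:
  f(2.916667) = 2.347222
  f'(2.916667) = 7.666667
  x_2 = 2.916667 - (2.347222)/(7.666667) = 2.610507

x_2 = 2.610507


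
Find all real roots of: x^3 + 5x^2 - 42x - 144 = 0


Let p(x) = x^3 + 5x^2 - 42x - 144. By the rational root theorem (leading coefficient 1), any rational root is an integer divisor of 144: try ±1, ±2, ... in turn.
Test x = 1: value = -180 ≠ 0.
Test x = -1: value = -98 ≠ 0.
Test x = 2: value = -200 ≠ 0.
Test x = -2: value = -48 ≠ 0.
Test x = 3: value = -198 ≠ 0.
Test x = -3: value = 0 ✓, so (x + 3) is a factor.
Synthetic division by (x + 3): bring down 1; 1(-3) + 5 = 2; 2(-3) - 42 = -48; (-48)(-3) - 144 = 0 → quotient x^2 + 2x - 48, remainder 0.
Solve the quadratic x^2 + 2x - 48 = 0: discriminant = 2^2 - 4(1)(-48) = 4 + 192 = 196.
sqrt(196) = 14, so x = (-2 ± 14)/2: x = 6 or x = -8.

x = -8, x = -3, x = 6


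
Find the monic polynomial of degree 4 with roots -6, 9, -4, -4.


A monic polynomial with roots -6, 9, -4, -4 is:
p(x) = (x + 6)(x - 9)(x + 4)(x + 4)
After multiplying by (x + 6): x + 6
After multiplying by (x - 9): x^2 - 3x - 54
After multiplying by (x + 4): x^3 + x^2 - 66x - 216
After multiplying by (x + 4): x^4 + 5x^3 - 62x^2 - 480x - 864

x^4 + 5x^3 - 62x^2 - 480x - 864


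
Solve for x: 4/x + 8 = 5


Subtract 8 from both sides: 4/x = -3
Multiply both sides by x: 4 = -3 * x
Divide by -3: x = -4/3

x = -4/3


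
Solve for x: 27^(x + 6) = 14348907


Express both sides with the same base.
14348907 = 27^5
Since the bases match, equate exponents: x + 6 = 5
So x = 5 - (6) = -1

x = -1


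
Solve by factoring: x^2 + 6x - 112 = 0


We need two numbers that multiply to -112 and add to 6.
Those numbers are -8 and 14 (since (-8) * 14 = -112 and (-8) + 14 = 6).
So x^2 + 6x - 112 = (x - 8)(x + 14) = 0
Setting each factor to zero: x = 8 or x = -14

x = -14, x = 8


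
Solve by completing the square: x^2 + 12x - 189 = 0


Start: x^2 + 12x - 189 = 0
Move constant: x^2 + 12x = 189
Half of 12 is 6, squared is 36
Add 36 to both sides: x^2 + 12x + 36 = 225
(x + 6)^2 = 225
x + 6 = ±15
x = -6 + 15 = 9 or x = -6 - 15 = -21

x = -21, x = 9


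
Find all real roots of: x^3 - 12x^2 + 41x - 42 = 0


Let p(x) = x^3 - 12x^2 + 41x - 42. By the rational root theorem (leading coefficient 1), any rational root is an integer divisor of 42: try ±1, ±2, ... in turn.
Test x = 1: value = -12 ≠ 0.
Test x = -1: value = -96 ≠ 0.
Test x = 2: value = 0 ✓, so (x - 2) is a factor.
Synthetic division by (x - 2): bring down 1; 1(2) - 12 = -10; (-10)(2) + 41 = 21; 21(2) - 42 = 0 → quotient x^2 - 10x + 21, remainder 0.
Solve the quadratic x^2 - 10x + 21 = 0: discriminant = (-10)^2 - 4(1)(21) = 100 - 84 = 16.
sqrt(16) = 4, so x = (10 ± 4)/2: x = 7 or x = 3.

x = 2, x = 3, x = 7


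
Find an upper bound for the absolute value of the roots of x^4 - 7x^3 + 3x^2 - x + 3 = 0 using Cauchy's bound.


Cauchy's bound: all roots r satisfy |r| <= 1 + max(|a_i/a_n|) for i = 0,...,n-1
where a_n is the leading coefficient.

Coefficients: [1, -7, 3, -1, 3]
Leading coefficient a_n = 1
Ratios |a_i/a_n|: 7, 3, 1, 3
Maximum ratio: 7
Cauchy's bound: |r| <= 1 + 7 = 8

Upper bound = 8


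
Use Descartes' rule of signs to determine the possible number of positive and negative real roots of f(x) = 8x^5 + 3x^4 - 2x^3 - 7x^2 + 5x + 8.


Descartes' rule of signs:

For positive roots, count sign changes in f(x) = 8x^5 + 3x^4 - 2x^3 - 7x^2 + 5x + 8:
Signs of coefficients: +, +, -, -, +, +
Number of sign changes: 2
Possible positive real roots: 2, 0

For negative roots, examine f(-x) = -8x^5 + 3x^4 + 2x^3 - 7x^2 - 5x + 8:
Signs of coefficients: -, +, +, -, -, +
Number of sign changes: 3
Possible negative real roots: 3, 1

Positive roots: 2 or 0; Negative roots: 3 or 1


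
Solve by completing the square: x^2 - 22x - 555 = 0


Start: x^2 - 22x - 555 = 0
Move constant: x^2 - 22x = 555
Half of -22 is -11, squared is 121
Add 121 to both sides: x^2 - 22x + 121 = 676
(x - 11)^2 = 676
x - 11 = ±26
x = 11 + 26 = 37 or x = 11 - 26 = -15

x = -15, x = 37


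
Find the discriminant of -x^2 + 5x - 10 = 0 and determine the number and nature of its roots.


For ax^2 + bx + c = 0, discriminant D = b^2 - 4ac
Here a = -1, b = 5, c = -10
D = (5)^2 - 4(-1)(-10) = 25 - 40 = -15

D = -15 < 0
The equation has no real roots (2 complex conjugate roots).

Discriminant = -15, no real roots (2 complex conjugate roots)


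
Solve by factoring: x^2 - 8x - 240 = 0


We need two numbers that multiply to -240 and add to -8.
Those numbers are -20 and 12 (since (-20) * 12 = -240 and (-20) + 12 = -8).
So x^2 - 8x - 240 = (x - 20)(x + 12) = 0
Setting each factor to zero: x = 20 or x = -12

x = -12, x = 20


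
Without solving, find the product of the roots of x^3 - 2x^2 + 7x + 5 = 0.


By Vieta's formulas for x^3 + bx^2 + cx + d = 0:
  r1 + r2 + r3 = -b/a = 2
  r1*r2 + r1*r3 + r2*r3 = c/a = 7
  r1*r2*r3 = -d/a = -5


Product = -5


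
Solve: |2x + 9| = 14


An absolute value equation |expr| = 14 gives two cases:
Case 1: 2x + 9 = 14
  2x = 5, so x = 5/2
Case 2: 2x + 9 = -14
  2x = -23, so x = -23/2

x = -23/2, x = 5/2


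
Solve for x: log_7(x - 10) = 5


Convert to exponential form: x - 10 = 7^5 = 16807
x = 16807 + 10 = 16817
Check: log_7(16817 - 10) = log_7(16807) = log_7(16807) = 5 ✓

x = 16817


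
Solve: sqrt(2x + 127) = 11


Square both sides: 2x + 127 = 11^2 = 121
2x = 121 - 127 = -6
x = -3
Check: sqrt(2*(-3) + 127) = sqrt(121) = 11 ✓

x = -3


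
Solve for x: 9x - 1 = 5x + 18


Starting with: 9x - 1 = 5x + 18
Move all x terms to left: (9 - 5)x = 18 + 1
Simplify: 4x = 19
Divide both sides by 4: x = 19/4

x = 19/4


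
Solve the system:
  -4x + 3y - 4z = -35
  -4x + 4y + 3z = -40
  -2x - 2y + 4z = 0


Using Cramer's rule. Expand each determinant along the first row.
D  = (-4)*[4*4 - 3*(-2)] - 3*[(-4)*4 - 3*(-2)] + (-4)*[(-4)*(-2) - 4*(-2)]
  = (-4)*(22) - 3*(-10) + (-4)*(16) = -122
Dx = (-35)*[4*4 - 3*(-2)] - 3*[(-40)*4 - 3*0] + (-4)*[(-40)*(-2) - 4*0]
  = (-35)*(22) - 3*(-160) + (-4)*(80) = -610
Dy = (-4)*[(-40)*4 - 3*0] - (-35)*[(-4)*4 - 3*(-2)] + (-4)*[(-4)*0 - (-40)*(-2)]
  = (-4)*(-160) - (-35)*(-10) + (-4)*(-80) = 610
Dz = (-4)*[4*0 - (-40)*(-2)] - 3*[(-4)*0 - (-40)*(-2)] + (-35)*[(-4)*(-2) - 4*(-2)]
  = (-4)*(-80) - 3*(-80) + (-35)*(16) = 0
x = Dx/D = -610/-122 = 5, y = Dy/D = 610/-122 = -5, z = Dz/D = 0/-122 = 0
Check eq1: (-4)(5) + (3)(-5) + (-4)(0) = -35 = -35 ✓
Check eq2: (-4)(5) + (4)(-5) + (3)(0) = -40 = -40 ✓
Check eq3: (-2)(5) + (-2)(-5) + (4)(0) = 0 = 0 ✓

x = 5, y = -5, z = 0
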